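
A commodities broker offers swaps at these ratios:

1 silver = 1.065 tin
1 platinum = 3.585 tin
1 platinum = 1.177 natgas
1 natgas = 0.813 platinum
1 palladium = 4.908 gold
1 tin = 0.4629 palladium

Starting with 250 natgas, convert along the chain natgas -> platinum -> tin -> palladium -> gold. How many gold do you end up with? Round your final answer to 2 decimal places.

1655.43

250 natgas × 0.813 = 203.25 platinum
203.25 platinum × 3.585 = 728.65125 tin
728.65125 tin × 0.4629 = 337.292663625 palladium
337.292663625 palladium × 4.908 = 1655.4323930715 gold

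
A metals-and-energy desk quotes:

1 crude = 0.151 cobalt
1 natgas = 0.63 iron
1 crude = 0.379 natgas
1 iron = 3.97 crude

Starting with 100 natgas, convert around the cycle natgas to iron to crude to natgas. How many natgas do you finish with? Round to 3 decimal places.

94.792

100 natgas × 0.63 = 63 iron
63 iron × 3.97 = 250.11 crude
250.11 crude × 0.379 = 94.79169 natgas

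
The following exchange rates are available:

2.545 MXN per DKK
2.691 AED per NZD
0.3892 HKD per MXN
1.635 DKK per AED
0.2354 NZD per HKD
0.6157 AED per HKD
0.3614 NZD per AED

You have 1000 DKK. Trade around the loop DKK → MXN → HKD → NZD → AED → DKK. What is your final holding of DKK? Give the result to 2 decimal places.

1000 DKK × 2.545 = 2545 MXN
2545 MXN × 0.3892 = 990.514 HKD
990.514 HKD × 0.2354 = 233.1669956 NZD
233.1669956 NZD × 2.691 = 627.4523851596 AED
627.4523851596 AED × 1.635 = 1025.884649735946 DKK

1025.88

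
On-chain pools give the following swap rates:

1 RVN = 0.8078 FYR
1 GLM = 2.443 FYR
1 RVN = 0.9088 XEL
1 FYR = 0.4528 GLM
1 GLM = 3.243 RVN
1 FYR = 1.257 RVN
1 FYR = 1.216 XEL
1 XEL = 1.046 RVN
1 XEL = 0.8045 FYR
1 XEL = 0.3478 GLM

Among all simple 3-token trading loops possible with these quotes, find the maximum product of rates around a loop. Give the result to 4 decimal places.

GLM→RVN→FYR→GLM: 3.243 × 0.8078 × 0.4528 = 1.18620
GLM→FYR→XEL→GLM: 2.443 × 1.216 × 0.3478 = 1.03321
FYR→XEL→RVN→FYR: 1.216 × 1.046 × 0.8078 = 1.02747
GLM→RVN→XEL→GLM: 3.243 × 0.9088 × 0.3478 = 1.02505
FYR→RVN→XEL→FYR: 1.257 × 0.9088 × 0.8045 = 0.91903
Maximum is GLM→RVN→FYR→GLM at 1.1862; arbitrage exists.

1.1862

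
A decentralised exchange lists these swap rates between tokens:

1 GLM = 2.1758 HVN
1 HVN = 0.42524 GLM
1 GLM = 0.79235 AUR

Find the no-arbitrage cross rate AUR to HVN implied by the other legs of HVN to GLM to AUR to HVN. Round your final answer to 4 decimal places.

2.9679

Known legs of the cycle: 0.42524 × 0.79235 = 0.336938914
For no arbitrage the full-cycle product must be 1, so the missing rate is 1 / 0.336938914 ≈ 2.967897.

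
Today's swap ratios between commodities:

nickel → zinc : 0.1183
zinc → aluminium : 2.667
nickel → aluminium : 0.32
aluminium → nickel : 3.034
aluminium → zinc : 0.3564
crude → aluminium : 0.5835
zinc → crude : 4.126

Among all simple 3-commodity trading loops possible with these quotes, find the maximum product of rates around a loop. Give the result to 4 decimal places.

zinc→aluminium→nickel→zinc: 2.667 × 3.034 × 0.1183 = 0.95725
zinc→crude→aluminium→zinc: 4.126 × 0.5835 × 0.3564 = 0.85804
Maximum is zinc→aluminium→nickel→zinc at 0.9572; no arbitrage — every cycle loses value.

0.9572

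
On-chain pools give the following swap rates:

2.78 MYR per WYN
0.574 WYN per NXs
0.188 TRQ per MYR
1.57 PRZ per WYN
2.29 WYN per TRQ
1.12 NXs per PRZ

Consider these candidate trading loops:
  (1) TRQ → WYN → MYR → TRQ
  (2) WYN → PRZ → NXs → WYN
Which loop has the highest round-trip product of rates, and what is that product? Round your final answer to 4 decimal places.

1.1968

(1) 2.29 × 2.78 × 0.188 = 1.19685
(2) 1.57 × 1.12 × 0.574 = 1.00932
Highest is cycle (1) at 1.1968 (>1, arbitrage).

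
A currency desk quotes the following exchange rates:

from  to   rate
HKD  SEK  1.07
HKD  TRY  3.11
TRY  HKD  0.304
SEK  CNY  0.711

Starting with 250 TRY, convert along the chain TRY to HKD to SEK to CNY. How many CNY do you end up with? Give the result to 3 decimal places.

250 TRY × 0.304 = 76 HKD
76 HKD × 1.07 = 81.32 SEK
81.32 SEK × 0.711 = 57.81852 CNY

57.819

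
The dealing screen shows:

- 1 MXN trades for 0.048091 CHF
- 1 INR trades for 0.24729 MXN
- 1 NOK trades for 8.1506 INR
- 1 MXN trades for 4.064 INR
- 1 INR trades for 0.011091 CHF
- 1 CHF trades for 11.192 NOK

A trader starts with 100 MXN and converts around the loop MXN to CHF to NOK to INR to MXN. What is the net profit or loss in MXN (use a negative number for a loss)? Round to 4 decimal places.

8.4845

100 MXN × 0.048091 = 4.8091 CHF
4.8091 CHF × 11.192 = 53.8234472 NOK
53.8234472 NOK × 8.1506 = 438.69338874832 INR
438.69338874832 INR × 0.24729 = 108.4844881035720528 MXN
Net change: 108.4844881035720528 − 100 = 8.4844881035720528 MXN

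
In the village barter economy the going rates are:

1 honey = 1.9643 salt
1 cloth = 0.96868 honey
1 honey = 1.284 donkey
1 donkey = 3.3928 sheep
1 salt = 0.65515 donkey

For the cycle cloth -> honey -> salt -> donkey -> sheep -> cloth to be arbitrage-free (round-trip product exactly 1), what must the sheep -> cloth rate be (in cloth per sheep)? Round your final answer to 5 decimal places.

0.23644

Known legs of the cycle: 0.96868 × 1.9643 × 0.65515 × 3.3928 = 4.22948174235808208
For no arbitrage the full-cycle product must be 1, so the missing rate is 1 / 4.22948174235808208 ≈ 0.2364356.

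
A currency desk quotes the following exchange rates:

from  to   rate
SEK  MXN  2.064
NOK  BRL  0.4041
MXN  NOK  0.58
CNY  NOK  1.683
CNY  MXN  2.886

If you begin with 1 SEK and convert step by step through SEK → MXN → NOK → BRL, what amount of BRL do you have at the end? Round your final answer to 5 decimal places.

0.48376

1 SEK × 2.064 = 2.064 MXN
2.064 MXN × 0.58 = 1.19712 NOK
1.19712 NOK × 0.4041 = 0.483756192 BRL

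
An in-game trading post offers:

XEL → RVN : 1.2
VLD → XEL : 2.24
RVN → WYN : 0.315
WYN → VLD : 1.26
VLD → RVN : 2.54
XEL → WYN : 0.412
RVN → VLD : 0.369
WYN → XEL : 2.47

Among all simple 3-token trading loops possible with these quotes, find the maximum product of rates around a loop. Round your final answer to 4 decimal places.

1.1628

VLD→XEL→WYN→VLD: 2.24 × 0.412 × 1.26 = 1.16283
VLD→RVN→WYN→VLD: 2.54 × 0.315 × 1.26 = 1.00813
VLD→XEL→RVN→VLD: 2.24 × 1.2 × 0.369 = 0.99187
RVN→WYN→XEL→RVN: 0.315 × 2.47 × 1.2 = 0.93366
Maximum is VLD→XEL→WYN→VLD at 1.1628; arbitrage exists.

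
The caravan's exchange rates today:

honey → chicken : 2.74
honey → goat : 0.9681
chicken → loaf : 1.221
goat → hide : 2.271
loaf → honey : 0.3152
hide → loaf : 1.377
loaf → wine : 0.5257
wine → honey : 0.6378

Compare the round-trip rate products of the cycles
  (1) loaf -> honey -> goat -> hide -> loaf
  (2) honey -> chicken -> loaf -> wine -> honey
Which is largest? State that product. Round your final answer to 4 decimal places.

1.1217

(1) 0.3152 × 0.9681 × 2.271 × 1.377 = 0.95424
(2) 2.74 × 1.221 × 0.5257 × 0.6378 = 1.12173
Highest is cycle (2) at 1.1217 (>1, arbitrage).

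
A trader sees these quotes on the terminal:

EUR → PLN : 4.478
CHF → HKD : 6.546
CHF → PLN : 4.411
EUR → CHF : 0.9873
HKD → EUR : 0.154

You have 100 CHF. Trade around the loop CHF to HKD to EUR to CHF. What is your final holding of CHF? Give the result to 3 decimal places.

100 CHF × 6.546 = 654.6 HKD
654.6 HKD × 0.154 = 100.8084 EUR
100.8084 EUR × 0.9873 = 99.52813332 CHF

99.528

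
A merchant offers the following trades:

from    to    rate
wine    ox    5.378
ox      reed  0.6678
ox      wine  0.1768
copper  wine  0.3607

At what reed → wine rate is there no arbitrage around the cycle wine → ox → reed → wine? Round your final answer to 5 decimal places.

0.27844

Known legs of the cycle: 5.378 × 0.6678 = 3.5914284
For no arbitrage the full-cycle product must be 1, so the missing rate is 1 / 3.5914284 ≈ 0.2784407.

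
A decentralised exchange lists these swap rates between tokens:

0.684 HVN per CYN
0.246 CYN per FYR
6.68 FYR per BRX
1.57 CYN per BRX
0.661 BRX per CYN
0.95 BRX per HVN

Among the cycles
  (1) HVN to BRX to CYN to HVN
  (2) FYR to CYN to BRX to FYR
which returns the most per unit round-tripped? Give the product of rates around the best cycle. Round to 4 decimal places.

1.0862

(1) 0.95 × 1.57 × 0.684 = 1.02019
(2) 0.246 × 0.661 × 6.68 = 1.08621
Highest is cycle (2) at 1.0862 (>1, arbitrage).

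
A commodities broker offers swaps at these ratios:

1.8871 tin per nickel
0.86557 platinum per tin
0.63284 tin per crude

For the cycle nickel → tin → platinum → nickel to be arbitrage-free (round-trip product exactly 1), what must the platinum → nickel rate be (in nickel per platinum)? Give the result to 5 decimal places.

0.61221

Known legs of the cycle: 1.8871 × 0.86557 = 1.633417147
For no arbitrage the full-cycle product must be 1, so the missing rate is 1 / 1.633417147 ≈ 0.6122135.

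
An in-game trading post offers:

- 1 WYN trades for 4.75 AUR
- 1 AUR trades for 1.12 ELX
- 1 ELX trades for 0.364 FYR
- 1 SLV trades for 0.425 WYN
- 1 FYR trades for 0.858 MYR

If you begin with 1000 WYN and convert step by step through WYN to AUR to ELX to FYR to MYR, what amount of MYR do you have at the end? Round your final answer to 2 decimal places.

1661.50

1000 WYN × 4.75 = 4750 AUR
4750 AUR × 1.12 = 5320 ELX
5320 ELX × 0.364 = 1936.48 FYR
1936.48 FYR × 0.858 = 1661.49984 MYR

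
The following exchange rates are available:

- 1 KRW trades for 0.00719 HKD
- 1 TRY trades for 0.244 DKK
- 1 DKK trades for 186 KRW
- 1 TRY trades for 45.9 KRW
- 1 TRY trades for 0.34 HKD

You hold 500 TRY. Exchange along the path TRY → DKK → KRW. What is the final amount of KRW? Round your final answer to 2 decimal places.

22692.00

500 TRY × 0.244 = 122 DKK
122 DKK × 186 = 22692 KRW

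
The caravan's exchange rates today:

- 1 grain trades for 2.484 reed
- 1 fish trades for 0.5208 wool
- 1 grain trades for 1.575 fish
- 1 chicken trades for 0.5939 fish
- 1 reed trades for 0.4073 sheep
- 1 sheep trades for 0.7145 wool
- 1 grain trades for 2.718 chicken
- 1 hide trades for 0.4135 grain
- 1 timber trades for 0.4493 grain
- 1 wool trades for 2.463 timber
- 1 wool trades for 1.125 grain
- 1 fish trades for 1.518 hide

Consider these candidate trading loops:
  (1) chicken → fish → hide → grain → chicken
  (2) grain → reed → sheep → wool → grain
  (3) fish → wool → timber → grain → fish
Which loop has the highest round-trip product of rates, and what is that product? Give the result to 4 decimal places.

(1) 0.5939 × 1.518 × 0.4135 × 2.718 = 1.01323
(2) 2.484 × 0.4073 × 0.7145 × 1.125 = 0.81324
(3) 0.5208 × 2.463 × 0.4493 × 1.575 = 0.90772
Highest is cycle (1) at 1.0132 (>1, arbitrage).

1.0132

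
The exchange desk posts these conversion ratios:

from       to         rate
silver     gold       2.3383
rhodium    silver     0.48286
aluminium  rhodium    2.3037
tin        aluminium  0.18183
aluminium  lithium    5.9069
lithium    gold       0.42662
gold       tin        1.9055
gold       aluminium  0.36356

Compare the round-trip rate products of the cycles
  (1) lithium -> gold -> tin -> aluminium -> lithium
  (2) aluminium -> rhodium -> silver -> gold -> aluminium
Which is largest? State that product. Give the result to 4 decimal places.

(1) 0.42662 × 1.9055 × 0.18183 × 5.9069 = 0.87312
(2) 2.3037 × 0.48286 × 2.3383 × 0.36356 = 0.94563
Highest is cycle (2) at 0.9456 (≤1, no arbitrage).

0.9456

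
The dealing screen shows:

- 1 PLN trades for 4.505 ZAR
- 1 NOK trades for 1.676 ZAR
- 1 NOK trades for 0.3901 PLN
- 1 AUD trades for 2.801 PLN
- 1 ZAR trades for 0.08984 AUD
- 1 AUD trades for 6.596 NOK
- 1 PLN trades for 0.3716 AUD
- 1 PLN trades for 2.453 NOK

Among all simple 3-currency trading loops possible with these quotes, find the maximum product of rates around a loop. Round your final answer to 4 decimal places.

1.1336

PLN→ZAR→AUD→PLN: 4.505 × 0.08984 × 2.801 = 1.13365
NOK→ZAR→AUD→NOK: 1.676 × 0.08984 × 6.596 = 0.99317
PLN→AUD→NOK→PLN: 0.3716 × 6.596 × 0.3901 = 0.95616
Maximum is PLN→ZAR→AUD→PLN at 1.1336; arbitrage exists.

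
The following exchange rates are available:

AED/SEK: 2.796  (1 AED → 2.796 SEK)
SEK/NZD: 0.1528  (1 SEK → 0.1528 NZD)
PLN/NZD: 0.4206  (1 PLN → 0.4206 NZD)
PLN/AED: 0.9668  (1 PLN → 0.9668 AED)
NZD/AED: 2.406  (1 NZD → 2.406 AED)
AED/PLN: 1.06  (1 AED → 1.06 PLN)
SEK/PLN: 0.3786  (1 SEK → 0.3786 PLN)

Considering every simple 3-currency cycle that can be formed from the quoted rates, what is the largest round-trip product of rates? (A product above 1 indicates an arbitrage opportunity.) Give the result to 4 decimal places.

PLN→NZD→AED→PLN: 0.4206 × 2.406 × 1.06 = 1.07268
NZD→AED→SEK→NZD: 2.406 × 2.796 × 0.1528 = 1.02791
PLN→AED→SEK→PLN: 0.9668 × 2.796 × 0.3786 = 1.02342
Maximum is PLN→NZD→AED→PLN at 1.0727; arbitrage exists.

1.0727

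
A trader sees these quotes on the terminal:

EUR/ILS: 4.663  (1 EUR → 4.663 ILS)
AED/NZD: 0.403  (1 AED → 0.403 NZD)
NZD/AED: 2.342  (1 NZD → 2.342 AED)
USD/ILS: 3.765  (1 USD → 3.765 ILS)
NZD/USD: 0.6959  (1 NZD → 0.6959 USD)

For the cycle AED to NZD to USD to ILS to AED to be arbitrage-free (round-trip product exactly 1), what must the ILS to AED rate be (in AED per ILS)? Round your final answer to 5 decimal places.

0.94707

Known legs of the cycle: 0.403 × 0.6959 × 3.765 = 1.0558855905
For no arbitrage the full-cycle product must be 1, so the missing rate is 1 / 1.0558855905 ≈ 0.9470723.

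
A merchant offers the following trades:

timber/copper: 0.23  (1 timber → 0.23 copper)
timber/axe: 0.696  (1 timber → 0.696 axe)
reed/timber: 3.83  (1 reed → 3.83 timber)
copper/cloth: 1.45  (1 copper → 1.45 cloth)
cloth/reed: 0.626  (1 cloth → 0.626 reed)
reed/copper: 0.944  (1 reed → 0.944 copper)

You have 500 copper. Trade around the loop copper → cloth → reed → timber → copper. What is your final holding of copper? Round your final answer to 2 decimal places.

500 copper × 1.45 = 725 cloth
725 cloth × 0.626 = 453.85 reed
453.85 reed × 3.83 = 1738.2455 timber
1738.2455 timber × 0.23 = 399.796465 copper

399.80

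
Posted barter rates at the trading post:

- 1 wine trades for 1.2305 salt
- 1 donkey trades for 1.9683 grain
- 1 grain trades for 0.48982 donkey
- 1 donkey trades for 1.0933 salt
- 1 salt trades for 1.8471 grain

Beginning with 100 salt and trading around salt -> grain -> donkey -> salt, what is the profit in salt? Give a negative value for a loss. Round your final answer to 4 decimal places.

-1.0841

100 salt × 1.8471 = 184.71 grain
184.71 grain × 0.48982 = 90.4746522 donkey
90.4746522 donkey × 1.0933 = 98.91593725026 salt
Net change: 98.91593725026 − 100 = -1.08406274974 salt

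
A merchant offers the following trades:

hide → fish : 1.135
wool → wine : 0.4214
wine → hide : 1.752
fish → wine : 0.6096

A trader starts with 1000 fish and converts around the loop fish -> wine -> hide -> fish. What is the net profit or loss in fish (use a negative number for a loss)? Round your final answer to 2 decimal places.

1000 fish × 0.6096 = 609.6 wine
609.6 wine × 1.752 = 1068.0192 hide
1068.0192 hide × 1.135 = 1212.201792 fish
Net change: 1212.201792 − 1000 = 212.201792 fish

212.20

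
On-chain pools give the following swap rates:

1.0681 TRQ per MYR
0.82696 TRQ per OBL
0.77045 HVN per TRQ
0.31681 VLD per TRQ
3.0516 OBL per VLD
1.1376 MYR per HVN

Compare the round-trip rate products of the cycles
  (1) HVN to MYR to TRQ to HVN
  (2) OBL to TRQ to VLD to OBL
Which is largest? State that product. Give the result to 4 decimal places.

(1) 1.1376 × 1.0681 × 0.77045 = 0.93615
(2) 0.82696 × 0.31681 × 3.0516 = 0.79949
Highest is cycle (1) at 0.9362 (≤1, no arbitrage).

0.9362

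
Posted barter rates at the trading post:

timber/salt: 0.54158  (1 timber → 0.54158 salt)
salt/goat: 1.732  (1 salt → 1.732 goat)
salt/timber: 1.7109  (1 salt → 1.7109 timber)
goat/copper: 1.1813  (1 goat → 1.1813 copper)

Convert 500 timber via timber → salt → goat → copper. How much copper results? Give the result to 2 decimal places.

554.04

500 timber × 0.54158 = 270.79 salt
270.79 salt × 1.732 = 469.00828 goat
469.00828 goat × 1.1813 = 554.039481164 copper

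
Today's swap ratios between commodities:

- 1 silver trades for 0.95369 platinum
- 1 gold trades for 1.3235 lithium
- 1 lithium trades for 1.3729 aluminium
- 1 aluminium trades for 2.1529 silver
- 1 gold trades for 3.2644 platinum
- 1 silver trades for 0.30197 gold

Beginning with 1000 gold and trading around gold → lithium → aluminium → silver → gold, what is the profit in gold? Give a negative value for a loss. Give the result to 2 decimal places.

181.27

1000 gold × 1.3235 = 1323.5 lithium
1323.5 lithium × 1.3729 = 1817.03315 aluminium
1817.03315 aluminium × 2.1529 = 3911.890668635 silver
3911.890668635 silver × 0.30197 = 1181.27362520771095 gold
Net change: 1181.27362520771095 − 1000 = 181.27362520771095 gold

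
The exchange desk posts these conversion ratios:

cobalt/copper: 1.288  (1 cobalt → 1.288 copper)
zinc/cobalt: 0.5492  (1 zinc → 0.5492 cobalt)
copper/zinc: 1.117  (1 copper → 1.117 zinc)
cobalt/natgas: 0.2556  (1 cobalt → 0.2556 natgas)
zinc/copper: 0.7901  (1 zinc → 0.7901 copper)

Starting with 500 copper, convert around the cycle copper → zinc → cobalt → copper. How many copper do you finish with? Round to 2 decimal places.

395.07

500 copper × 1.117 = 558.5 zinc
558.5 zinc × 0.5492 = 306.7282 cobalt
306.7282 cobalt × 1.288 = 395.0659216 copper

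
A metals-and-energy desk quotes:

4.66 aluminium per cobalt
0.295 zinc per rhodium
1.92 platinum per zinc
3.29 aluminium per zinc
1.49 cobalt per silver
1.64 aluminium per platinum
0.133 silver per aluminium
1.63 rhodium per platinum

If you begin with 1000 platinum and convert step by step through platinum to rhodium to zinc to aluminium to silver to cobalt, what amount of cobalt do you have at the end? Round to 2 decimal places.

1000 platinum × 1.63 = 1630 rhodium
1630 rhodium × 0.295 = 480.85 zinc
480.85 zinc × 3.29 = 1581.9965 aluminium
1581.9965 aluminium × 0.133 = 210.4055345 silver
210.4055345 silver × 1.49 = 313.504246405 cobalt

313.50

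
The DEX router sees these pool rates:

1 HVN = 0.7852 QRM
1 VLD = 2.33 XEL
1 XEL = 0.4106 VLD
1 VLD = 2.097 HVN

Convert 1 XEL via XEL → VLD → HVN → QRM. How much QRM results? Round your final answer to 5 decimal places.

0.67608

1 XEL × 0.4106 = 0.4106 VLD
0.4106 VLD × 2.097 = 0.8610282 HVN
0.8610282 HVN × 0.7852 = 0.67607934264 QRM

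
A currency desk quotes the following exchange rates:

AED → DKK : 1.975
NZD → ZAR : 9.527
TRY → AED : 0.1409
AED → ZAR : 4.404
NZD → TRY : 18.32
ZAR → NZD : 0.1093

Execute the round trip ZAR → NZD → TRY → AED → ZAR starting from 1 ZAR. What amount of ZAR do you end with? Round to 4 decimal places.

1.2425

1 ZAR × 0.1093 = 0.1093 NZD
0.1093 NZD × 18.32 = 2.002376 TRY
2.002376 TRY × 0.1409 = 0.2821347784 AED
0.2821347784 AED × 4.404 = 1.2425215640736 ZAR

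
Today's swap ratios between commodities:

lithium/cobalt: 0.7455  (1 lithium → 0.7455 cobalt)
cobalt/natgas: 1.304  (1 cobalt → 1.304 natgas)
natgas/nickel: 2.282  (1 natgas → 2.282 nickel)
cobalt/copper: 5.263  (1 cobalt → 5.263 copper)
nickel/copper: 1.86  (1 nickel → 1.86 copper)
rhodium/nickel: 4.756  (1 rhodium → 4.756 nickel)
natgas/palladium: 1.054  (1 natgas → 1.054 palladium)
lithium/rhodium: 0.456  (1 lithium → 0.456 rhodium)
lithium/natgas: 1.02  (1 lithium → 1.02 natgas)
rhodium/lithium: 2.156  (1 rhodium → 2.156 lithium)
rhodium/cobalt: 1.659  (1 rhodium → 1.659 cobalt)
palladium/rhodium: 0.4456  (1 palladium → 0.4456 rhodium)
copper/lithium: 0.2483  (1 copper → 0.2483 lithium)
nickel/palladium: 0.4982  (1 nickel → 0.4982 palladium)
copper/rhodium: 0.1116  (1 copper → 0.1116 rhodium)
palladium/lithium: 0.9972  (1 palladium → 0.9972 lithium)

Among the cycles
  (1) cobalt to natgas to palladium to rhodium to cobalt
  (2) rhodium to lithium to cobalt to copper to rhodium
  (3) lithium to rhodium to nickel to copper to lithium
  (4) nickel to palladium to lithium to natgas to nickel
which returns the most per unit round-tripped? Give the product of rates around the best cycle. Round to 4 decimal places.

1.1564

(1) 1.304 × 1.054 × 0.4456 × 1.659 = 1.01604
(2) 2.156 × 0.7455 × 5.263 × 0.1116 = 0.94405
(3) 0.456 × 4.756 × 1.86 × 0.2483 = 1.00160
(4) 0.4982 × 0.9972 × 1.02 × 2.282 = 1.15638
Highest is cycle (4) at 1.1564 (>1, arbitrage).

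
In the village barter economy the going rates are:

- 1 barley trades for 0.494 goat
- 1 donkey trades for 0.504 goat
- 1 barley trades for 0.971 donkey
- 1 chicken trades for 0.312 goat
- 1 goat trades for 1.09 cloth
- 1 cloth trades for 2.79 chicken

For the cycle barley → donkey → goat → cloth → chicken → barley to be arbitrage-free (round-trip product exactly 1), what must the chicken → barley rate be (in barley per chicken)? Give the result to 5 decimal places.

0.67192

Known legs of the cycle: 0.971 × 0.504 × 1.09 × 2.79 = 1.4882656824
For no arbitrage the full-cycle product must be 1, so the missing rate is 1 / 1.4882656824 ≈ 0.6719230.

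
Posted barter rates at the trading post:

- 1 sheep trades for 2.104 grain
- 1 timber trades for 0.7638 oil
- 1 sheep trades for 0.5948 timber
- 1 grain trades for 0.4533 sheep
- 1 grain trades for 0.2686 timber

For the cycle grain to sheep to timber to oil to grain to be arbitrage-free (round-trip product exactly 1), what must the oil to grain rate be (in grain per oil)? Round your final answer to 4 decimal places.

Known legs of the cycle: 0.4533 × 0.5948 × 0.7638 = 0.205937925192
For no arbitrage the full-cycle product must be 1, so the missing rate is 1 / 0.205937925192 ≈ 4.855832.

4.8558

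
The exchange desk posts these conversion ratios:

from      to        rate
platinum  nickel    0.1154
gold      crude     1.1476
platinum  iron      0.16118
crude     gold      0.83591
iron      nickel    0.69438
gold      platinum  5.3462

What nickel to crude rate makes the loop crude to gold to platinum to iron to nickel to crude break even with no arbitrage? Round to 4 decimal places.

Known legs of the cycle: 0.83591 × 5.3462 × 0.16118 × 0.69438 = 0.5001647459104798728
For no arbitrage the full-cycle product must be 1, so the missing rate is 1 / 0.5001647459104798728 ≈ 1.999341.

1.9993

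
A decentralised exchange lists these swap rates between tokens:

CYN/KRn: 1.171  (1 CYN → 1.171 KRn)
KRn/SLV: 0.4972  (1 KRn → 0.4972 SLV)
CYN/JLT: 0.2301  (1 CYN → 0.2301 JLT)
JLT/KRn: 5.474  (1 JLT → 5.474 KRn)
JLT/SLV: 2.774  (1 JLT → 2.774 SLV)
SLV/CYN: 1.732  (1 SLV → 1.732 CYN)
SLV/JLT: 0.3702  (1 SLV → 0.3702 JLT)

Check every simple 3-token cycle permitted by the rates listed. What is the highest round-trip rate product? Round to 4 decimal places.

1.1055

JLT→SLV→CYN→JLT: 2.774 × 1.732 × 0.2301 = 1.10553
KRn→SLV→CYN→KRn: 0.4972 × 1.732 × 1.171 = 1.00841
KRn→SLV→JLT→KRn: 0.4972 × 0.3702 × 5.474 = 1.00756
Maximum is JLT→SLV→CYN→JLT at 1.1055; arbitrage exists.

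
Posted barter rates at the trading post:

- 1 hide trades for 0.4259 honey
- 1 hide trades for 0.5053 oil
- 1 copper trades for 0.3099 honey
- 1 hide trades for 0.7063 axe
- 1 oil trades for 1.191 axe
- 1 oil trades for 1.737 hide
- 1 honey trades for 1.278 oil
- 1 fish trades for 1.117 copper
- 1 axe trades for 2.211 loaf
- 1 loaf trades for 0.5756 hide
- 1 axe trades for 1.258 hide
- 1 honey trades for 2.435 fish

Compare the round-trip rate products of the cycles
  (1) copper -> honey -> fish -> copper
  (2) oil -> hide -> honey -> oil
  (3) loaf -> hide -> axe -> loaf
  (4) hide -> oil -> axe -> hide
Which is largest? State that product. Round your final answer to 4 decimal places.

0.9454

(1) 0.3099 × 2.435 × 1.117 = 0.84290
(2) 1.737 × 0.4259 × 1.278 = 0.94545
(3) 0.5756 × 0.7063 × 2.211 = 0.89887
(4) 0.5053 × 1.191 × 1.258 = 0.75708
Highest is cycle (2) at 0.9454 (≤1, no arbitrage).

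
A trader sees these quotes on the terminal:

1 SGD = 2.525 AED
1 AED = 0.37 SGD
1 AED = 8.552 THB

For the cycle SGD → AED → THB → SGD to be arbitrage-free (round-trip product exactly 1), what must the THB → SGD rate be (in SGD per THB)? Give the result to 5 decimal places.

Known legs of the cycle: 2.525 × 8.552 = 21.5938
For no arbitrage the full-cycle product must be 1, so the missing rate is 1 / 21.5938 ≈ 0.0463096.

0.04631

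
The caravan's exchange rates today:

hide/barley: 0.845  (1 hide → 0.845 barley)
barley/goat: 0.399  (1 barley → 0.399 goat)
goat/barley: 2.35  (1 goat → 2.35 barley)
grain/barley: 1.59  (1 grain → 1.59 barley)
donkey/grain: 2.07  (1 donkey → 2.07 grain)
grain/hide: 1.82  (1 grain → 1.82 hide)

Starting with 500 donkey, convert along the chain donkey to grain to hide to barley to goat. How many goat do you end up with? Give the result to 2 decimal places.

500 donkey × 2.07 = 1035 grain
1035 grain × 1.82 = 1883.7 hide
1883.7 hide × 0.845 = 1591.7265 barley
1591.7265 barley × 0.399 = 635.0988735 goat

635.10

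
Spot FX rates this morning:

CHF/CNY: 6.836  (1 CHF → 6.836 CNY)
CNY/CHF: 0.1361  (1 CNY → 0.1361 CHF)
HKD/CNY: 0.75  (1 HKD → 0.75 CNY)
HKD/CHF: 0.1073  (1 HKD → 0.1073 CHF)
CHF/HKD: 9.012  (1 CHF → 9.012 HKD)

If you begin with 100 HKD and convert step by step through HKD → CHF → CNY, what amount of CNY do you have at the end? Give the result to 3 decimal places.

73.350

100 HKD × 0.1073 = 10.73 CHF
10.73 CHF × 6.836 = 73.35028 CNY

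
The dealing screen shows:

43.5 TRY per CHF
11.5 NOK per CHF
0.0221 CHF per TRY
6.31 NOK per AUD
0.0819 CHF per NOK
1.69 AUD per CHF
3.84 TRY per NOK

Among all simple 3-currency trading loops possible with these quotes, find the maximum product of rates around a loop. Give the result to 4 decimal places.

NOK→TRY→CHF→NOK: 3.84 × 0.0221 × 11.5 = 0.97594
NOK→CHF→AUD→NOK: 0.0819 × 1.69 × 6.31 = 0.87337
Maximum is NOK→TRY→CHF→NOK at 0.9759; no arbitrage — every cycle loses value.

0.9759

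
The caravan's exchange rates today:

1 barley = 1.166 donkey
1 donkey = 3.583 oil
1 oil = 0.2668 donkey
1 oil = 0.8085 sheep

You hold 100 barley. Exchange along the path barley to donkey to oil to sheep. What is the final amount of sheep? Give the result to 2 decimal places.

337.77

100 barley × 1.166 = 116.6 donkey
116.6 donkey × 3.583 = 417.7778 oil
417.7778 oil × 0.8085 = 337.7733513 sheep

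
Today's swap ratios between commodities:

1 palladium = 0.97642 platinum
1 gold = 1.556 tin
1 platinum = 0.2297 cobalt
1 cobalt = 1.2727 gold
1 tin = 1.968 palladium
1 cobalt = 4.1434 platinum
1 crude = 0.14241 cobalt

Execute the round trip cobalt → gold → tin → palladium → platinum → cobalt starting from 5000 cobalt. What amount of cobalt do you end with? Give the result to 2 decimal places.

4370.47

5000 cobalt × 1.2727 = 6363.5 gold
6363.5 gold × 1.556 = 9901.606 tin
9901.606 tin × 1.968 = 19486.360608 palladium
19486.360608 palladium × 0.97642 = 19026.87222486336 platinum
19026.87222486336 platinum × 0.2297 = 4370.472550051113792 cobalt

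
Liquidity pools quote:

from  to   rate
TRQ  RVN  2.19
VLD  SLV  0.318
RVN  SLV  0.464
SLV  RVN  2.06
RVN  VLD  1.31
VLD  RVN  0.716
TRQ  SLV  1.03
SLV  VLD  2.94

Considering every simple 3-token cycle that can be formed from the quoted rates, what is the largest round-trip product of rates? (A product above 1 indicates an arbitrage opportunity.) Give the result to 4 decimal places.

VLD→RVN→SLV→VLD: 0.716 × 0.464 × 2.94 = 0.97674
VLD→SLV→RVN→VLD: 0.318 × 2.06 × 1.31 = 0.85815
Maximum is VLD→RVN→SLV→VLD at 0.9767; no arbitrage — every cycle loses value.

0.9767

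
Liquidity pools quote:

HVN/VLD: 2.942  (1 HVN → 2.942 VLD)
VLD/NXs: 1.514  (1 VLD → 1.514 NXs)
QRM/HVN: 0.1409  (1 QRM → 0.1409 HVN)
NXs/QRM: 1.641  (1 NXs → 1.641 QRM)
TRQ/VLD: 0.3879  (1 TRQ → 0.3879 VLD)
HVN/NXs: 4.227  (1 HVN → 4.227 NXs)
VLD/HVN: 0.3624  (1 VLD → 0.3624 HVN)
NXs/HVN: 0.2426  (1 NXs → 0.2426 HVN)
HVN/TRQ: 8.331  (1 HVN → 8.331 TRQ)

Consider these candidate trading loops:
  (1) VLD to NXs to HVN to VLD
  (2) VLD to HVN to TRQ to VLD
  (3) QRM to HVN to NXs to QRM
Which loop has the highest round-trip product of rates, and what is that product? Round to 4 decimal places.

1.1711

(1) 1.514 × 0.2426 × 2.942 = 1.08059
(2) 0.3624 × 8.331 × 0.3879 = 1.17113
(3) 0.1409 × 4.227 × 1.641 = 0.97735
Highest is cycle (2) at 1.1711 (>1, arbitrage).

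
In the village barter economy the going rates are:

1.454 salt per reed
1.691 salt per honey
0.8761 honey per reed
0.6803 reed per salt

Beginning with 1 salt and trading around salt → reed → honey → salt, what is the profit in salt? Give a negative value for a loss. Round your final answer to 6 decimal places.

0.007854

1 salt × 0.6803 = 0.6803 reed
0.6803 reed × 0.8761 = 0.59601083 honey
0.59601083 honey × 1.691 = 1.00785431353 salt
Net change: 1.00785431353 − 1 = 0.00785431353 salt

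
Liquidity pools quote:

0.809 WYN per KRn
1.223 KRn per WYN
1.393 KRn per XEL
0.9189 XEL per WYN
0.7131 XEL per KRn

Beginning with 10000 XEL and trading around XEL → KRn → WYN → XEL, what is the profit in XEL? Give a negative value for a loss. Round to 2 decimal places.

355.42

10000 XEL × 1.393 = 13930 KRn
13930 KRn × 0.809 = 11269.37 WYN
11269.37 WYN × 0.9189 = 10355.424093 XEL
Net change: 10355.424093 − 10000 = 355.424093 XEL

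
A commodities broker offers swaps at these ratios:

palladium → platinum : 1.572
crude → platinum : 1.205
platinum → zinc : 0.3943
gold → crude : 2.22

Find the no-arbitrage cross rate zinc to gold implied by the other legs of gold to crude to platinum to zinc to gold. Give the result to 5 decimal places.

0.94805

Known legs of the cycle: 2.22 × 1.205 × 0.3943 = 1.05479193
For no arbitrage the full-cycle product must be 1, so the missing rate is 1 / 1.05479193 ≈ 0.9480543.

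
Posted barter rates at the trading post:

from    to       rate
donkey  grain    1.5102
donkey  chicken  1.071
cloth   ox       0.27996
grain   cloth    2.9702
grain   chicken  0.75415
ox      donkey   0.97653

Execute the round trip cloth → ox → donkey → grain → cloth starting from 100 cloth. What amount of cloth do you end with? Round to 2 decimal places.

100 cloth × 0.27996 = 27.996 ox
27.996 ox × 0.97653 = 27.33893388 donkey
27.33893388 donkey × 1.5102 = 41.287257945576 grain
41.287257945576 grain × 2.9702 = 122.6314135499498352 cloth

122.63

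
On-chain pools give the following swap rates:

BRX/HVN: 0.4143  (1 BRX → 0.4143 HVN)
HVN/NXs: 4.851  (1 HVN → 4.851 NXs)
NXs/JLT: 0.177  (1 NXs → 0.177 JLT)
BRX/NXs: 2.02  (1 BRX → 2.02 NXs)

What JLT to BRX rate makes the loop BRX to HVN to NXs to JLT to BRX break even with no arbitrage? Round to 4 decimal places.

Known legs of the cycle: 0.4143 × 4.851 × 0.177 = 0.3557291661
For no arbitrage the full-cycle product must be 1, so the missing rate is 1 / 0.3557291661 ≈ 2.811127.

2.8111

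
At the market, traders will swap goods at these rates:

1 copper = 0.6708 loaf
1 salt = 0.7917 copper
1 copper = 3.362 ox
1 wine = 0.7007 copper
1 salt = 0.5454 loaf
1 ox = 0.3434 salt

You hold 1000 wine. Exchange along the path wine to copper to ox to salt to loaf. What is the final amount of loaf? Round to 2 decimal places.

441.21

1000 wine × 0.7007 = 700.7 copper
700.7 copper × 3.362 = 2355.7534 ox
2355.7534 ox × 0.3434 = 808.96571756 salt
808.96571756 salt × 0.5454 = 441.209902357224 loaf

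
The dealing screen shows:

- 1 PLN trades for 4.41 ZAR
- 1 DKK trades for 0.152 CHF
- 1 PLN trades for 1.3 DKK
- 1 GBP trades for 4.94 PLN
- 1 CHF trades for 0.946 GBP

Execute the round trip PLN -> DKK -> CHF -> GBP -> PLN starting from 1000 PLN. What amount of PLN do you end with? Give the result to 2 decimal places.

923.43

1000 PLN × 1.3 = 1300 DKK
1300 DKK × 0.152 = 197.6 CHF
197.6 CHF × 0.946 = 186.9296 GBP
186.9296 GBP × 4.94 = 923.432224 PLN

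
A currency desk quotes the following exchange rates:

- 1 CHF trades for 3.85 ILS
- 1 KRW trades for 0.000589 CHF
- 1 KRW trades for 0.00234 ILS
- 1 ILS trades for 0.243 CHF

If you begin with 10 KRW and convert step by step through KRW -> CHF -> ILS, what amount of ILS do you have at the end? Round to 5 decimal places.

10 KRW × 0.000589 = 0.00589 CHF
0.00589 CHF × 3.85 = 0.0226765 ILS

0.02268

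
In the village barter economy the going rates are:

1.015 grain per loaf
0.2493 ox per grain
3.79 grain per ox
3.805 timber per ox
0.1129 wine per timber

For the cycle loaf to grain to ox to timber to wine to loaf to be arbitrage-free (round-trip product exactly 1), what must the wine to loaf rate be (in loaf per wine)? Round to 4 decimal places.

Known legs of the cycle: 1.015 × 0.2493 × 3.805 × 0.1129 = 0.10870184708775
For no arbitrage the full-cycle product must be 1, so the missing rate is 1 / 0.10870184708775 ≈ 9.199476.

9.1995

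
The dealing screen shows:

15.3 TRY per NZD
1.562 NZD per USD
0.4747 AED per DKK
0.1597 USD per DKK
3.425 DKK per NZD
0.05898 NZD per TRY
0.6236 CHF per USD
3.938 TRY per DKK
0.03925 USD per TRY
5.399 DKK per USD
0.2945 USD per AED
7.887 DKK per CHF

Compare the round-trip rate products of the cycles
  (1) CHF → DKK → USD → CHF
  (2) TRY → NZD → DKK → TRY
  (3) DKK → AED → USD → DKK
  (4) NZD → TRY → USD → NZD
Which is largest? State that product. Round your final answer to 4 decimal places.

(1) 7.887 × 0.1597 × 0.6236 = 0.78546
(2) 0.05898 × 3.425 × 3.938 = 0.79550
(3) 0.4747 × 0.2945 × 5.399 = 0.75478
(4) 15.3 × 0.03925 × 1.562 = 0.93802
Highest is cycle (4) at 0.9380 (≤1, no arbitrage).

0.9380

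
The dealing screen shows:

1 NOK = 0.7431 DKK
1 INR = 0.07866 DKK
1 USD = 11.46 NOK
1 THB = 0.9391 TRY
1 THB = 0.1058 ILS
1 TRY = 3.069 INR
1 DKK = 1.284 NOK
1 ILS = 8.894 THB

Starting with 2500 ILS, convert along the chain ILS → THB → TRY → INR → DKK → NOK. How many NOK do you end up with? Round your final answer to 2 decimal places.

2500 ILS × 8.894 = 22235 THB
22235 THB × 0.9391 = 20880.8885 TRY
20880.8885 TRY × 3.069 = 64083.4468065 INR
64083.4468065 INR × 0.07866 = 5040.80392579929 DKK
5040.80392579929 DKK × 1.284 = 6472.39224072628836 NOK

6472.39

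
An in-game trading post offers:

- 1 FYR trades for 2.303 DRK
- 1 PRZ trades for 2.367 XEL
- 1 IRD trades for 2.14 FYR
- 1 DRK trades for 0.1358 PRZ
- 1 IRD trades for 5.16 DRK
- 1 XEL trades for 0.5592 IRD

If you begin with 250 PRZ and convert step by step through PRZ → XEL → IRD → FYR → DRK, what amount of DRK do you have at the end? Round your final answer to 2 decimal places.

250 PRZ × 2.367 = 591.75 XEL
591.75 XEL × 0.5592 = 330.9066 IRD
330.9066 IRD × 2.14 = 708.140124 FYR
708.140124 FYR × 2.303 = 1630.846705572 DRK

1630.85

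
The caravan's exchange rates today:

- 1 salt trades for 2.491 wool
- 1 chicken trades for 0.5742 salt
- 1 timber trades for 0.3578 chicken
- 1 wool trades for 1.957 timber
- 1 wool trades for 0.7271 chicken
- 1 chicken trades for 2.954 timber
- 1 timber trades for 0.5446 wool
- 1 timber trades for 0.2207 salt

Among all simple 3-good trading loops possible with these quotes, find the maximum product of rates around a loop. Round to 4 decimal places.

timber→wool→chicken→timber: 0.5446 × 0.7271 × 2.954 = 1.16972
timber→salt→wool→timber: 0.2207 × 2.491 × 1.957 = 1.07589
wool→chicken→salt→wool: 0.7271 × 0.5742 × 2.491 = 1.03999
Maximum is timber→wool→chicken→timber at 1.1697; arbitrage exists.

1.1697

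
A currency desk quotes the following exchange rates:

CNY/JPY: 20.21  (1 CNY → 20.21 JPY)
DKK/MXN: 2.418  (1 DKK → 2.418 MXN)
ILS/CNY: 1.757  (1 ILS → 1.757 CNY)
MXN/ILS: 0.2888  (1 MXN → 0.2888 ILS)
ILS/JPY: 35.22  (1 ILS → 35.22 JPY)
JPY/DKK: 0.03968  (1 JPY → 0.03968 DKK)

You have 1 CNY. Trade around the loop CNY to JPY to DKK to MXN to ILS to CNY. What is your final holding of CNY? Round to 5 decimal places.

0.98393

1 CNY × 20.21 = 20.21 JPY
20.21 JPY × 0.03968 = 0.8019328 DKK
0.8019328 DKK × 2.418 = 1.9390735104 MXN
1.9390735104 MXN × 0.2888 = 0.56000442980352 ILS
0.56000442980352 ILS × 1.757 = 0.98392778316478464 CNY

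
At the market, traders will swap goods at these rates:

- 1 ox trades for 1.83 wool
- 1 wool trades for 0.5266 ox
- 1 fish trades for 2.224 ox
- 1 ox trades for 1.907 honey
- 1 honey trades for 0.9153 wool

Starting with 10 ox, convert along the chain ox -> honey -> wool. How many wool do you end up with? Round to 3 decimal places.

17.455

10 ox × 1.907 = 19.07 honey
19.07 honey × 0.9153 = 17.454771 wool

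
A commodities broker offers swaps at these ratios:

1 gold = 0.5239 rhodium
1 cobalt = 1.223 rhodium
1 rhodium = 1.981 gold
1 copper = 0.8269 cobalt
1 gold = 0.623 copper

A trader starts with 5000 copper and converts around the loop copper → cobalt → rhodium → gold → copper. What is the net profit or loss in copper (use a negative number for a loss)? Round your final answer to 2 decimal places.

1240.54

5000 copper × 0.8269 = 4134.5 cobalt
4134.5 cobalt × 1.223 = 5056.4935 rhodium
5056.4935 rhodium × 1.981 = 10016.9136235 gold
10016.9136235 gold × 0.623 = 6240.5371874405 copper
Net change: 6240.5371874405 − 5000 = 1240.5371874405 copper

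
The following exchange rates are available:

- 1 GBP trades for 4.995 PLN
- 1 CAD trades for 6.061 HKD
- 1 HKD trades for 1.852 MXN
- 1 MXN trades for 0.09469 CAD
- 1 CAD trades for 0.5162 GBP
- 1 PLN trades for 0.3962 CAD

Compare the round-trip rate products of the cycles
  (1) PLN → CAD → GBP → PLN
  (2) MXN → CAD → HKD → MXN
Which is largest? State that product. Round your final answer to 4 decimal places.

1.0629

(1) 0.3962 × 0.5162 × 4.995 = 1.02157
(2) 0.09469 × 6.061 × 1.852 = 1.06289
Highest is cycle (2) at 1.0629 (>1, arbitrage).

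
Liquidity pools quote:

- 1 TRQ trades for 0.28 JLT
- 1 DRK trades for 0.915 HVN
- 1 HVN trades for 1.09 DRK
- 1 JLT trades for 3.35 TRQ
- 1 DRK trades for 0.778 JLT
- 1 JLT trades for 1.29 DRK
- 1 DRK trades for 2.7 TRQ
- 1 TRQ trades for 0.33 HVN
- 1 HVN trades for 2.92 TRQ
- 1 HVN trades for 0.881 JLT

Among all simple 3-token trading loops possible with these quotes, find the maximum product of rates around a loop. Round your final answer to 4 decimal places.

HVN→JLT→DRK→HVN: 0.881 × 1.29 × 0.915 = 1.03989
TRQ→JLT→DRK→TRQ: 0.28 × 1.29 × 2.7 = 0.97524
HVN→JLT→TRQ→HVN: 0.881 × 3.35 × 0.33 = 0.97395
HVN→DRK→TRQ→HVN: 1.09 × 2.7 × 0.33 = 0.97119
Maximum is HVN→JLT→DRK→HVN at 1.0399; arbitrage exists.

1.0399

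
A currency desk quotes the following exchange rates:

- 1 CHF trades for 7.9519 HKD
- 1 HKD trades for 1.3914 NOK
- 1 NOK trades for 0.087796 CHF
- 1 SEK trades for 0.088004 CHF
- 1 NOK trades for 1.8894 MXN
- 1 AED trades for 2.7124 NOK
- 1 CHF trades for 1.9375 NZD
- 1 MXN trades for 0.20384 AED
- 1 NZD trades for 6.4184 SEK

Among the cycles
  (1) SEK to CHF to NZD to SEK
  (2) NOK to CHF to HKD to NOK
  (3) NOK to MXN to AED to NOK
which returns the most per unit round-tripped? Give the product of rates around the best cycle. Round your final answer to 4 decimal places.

1.0944

(1) 0.088004 × 1.9375 × 6.4184 = 1.09439
(2) 0.087796 × 7.9519 × 1.3914 = 0.97140
(3) 1.8894 × 0.20384 × 2.7124 = 1.04464
Highest is cycle (1) at 1.0944 (>1, arbitrage).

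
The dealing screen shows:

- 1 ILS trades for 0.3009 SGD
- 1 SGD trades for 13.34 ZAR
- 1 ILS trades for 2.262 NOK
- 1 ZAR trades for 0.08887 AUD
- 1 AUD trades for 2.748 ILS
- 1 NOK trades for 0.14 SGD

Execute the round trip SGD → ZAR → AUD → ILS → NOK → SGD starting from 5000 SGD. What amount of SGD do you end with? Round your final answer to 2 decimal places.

5158.44

5000 SGD × 13.34 = 66700 ZAR
66700 ZAR × 0.08887 = 5927.629 AUD
5927.629 AUD × 2.748 = 16289.124492 ILS
16289.124492 ILS × 2.262 = 36845.999600904 NOK
36845.999600904 NOK × 0.14 = 5158.43994412656 SGD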